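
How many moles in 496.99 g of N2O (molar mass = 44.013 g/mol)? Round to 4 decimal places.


n = mass / M
n = 496.99 / 44.013
n = 11.29189103 mol, rounded to 4 dp:

11.2919 mol


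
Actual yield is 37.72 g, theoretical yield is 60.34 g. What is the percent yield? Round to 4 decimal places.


% yield = 100 * actual / theoretical
% yield = 100 * 37.72 / 60.34
% yield = 62.51242957 %, rounded to 4 dp:

62.5124 %


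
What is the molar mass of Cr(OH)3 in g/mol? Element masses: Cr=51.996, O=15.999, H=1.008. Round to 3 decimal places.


M = sum(count * atomic_mass) over atoms.
M = 1*51.996 + 3*15.999 + 3*1.008
M = 51.996 + 47.997 + 3.024
M = 103.017 g/mol, rounded to 3 dp:

103.017 g/mol


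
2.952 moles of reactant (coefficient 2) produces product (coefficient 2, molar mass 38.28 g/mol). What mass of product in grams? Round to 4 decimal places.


Use the coefficient ratio to convert reactant moles to product moles, then multiply by the product's molar mass.
moles_P = moles_R * (coeff_P / coeff_R) = 2.952 * (2/2) = 2.952
mass_P = moles_P * M_P = 2.952 * 38.28
mass_P = 113.00256 g, rounded to 4 dp:

113.0026 g


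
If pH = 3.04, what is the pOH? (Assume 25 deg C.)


At 25 deg C, pH + pOH = 14.
pOH = 14 - pH = 14 - 3.04
pOH = 10.96:

10.96


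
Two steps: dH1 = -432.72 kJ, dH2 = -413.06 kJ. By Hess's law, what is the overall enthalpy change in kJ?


Hess's law: enthalpy is a state function, so add the step enthalpies.
dH_total = dH1 + dH2 = -432.72 + (-413.06)
dH_total = -845.78 kJ:

-845.78 kJ


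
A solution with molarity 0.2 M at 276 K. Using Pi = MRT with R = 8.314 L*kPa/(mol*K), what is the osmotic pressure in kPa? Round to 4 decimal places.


Osmotic pressure (van't Hoff): Pi = M*R*T.
RT = 8.314 * 276 = 2294.664
Pi = 0.2 * 2294.664
Pi = 458.9328 kPa, rounded to 4 dp:

458.9328 kPa


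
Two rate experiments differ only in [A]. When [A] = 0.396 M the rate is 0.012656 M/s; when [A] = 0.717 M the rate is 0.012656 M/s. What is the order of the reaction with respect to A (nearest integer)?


Rate is proportional to [A]^n, so rate2/rate1 = ([A]2/[A]1)^n. Take logs to solve for n.
rate2/rate1 = 0.012656 / 0.012656 = 1.0
[A]2/[A]1 = 0.717 / 0.396 = 1.8106
n = ln(1.0) / ln(1.8106) = 0.0
Nearest integer order:

0


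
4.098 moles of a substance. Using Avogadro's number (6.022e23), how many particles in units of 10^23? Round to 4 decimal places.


N = n * NA, then divide by 1e23 for the requested units.
N / 1e23 = n * 6.022
N / 1e23 = 4.098 * 6.022
N / 1e23 = 24.678156, rounded to 4 dp:

24.6782


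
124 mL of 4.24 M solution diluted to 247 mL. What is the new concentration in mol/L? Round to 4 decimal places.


Dilution: M1*V1 = M2*V2, solve for M2.
M2 = M1*V1 / V2
M2 = 4.24 * 124 / 247
M2 = 525.76 / 247
M2 = 2.128583 mol/L, rounded to 4 dp:

2.1286 mol/L


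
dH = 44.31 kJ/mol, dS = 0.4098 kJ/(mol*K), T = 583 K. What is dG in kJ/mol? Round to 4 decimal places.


Gibbs: dG = dH - T*dS (consistent units, dS already in kJ/(mol*K)).
T*dS = 583 * 0.4098 = 238.9134
dG = 44.31 - (238.9134)
dG = -194.6034 kJ/mol, rounded to 4 dp:

-194.6034 kJ/mol


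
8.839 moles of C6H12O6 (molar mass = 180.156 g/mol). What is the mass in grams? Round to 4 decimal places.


mass = n * M
mass = 8.839 * 180.156
mass = 1592.398884 g, rounded to 4 dp:

1592.3989 g


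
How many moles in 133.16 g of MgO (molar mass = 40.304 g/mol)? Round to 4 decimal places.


n = mass / M
n = 133.16 / 40.304
n = 3.30389043 mol, rounded to 4 dp:

3.3039 mol


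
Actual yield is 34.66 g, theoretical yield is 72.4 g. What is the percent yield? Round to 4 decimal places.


% yield = 100 * actual / theoretical
% yield = 100 * 34.66 / 72.4
% yield = 47.87292818 %, rounded to 4 dp:

47.8729 %


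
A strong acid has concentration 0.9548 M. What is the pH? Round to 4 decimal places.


A strong acid dissociates completely, so [H+] equals the given concentration.
pH = -log10([H+]) = -log10(0.9548)
pH = 0.02008759, rounded to 4 dp:

0.0201


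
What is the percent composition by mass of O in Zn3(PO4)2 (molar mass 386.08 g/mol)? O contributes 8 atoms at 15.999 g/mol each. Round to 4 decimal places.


pct = 100 * (n_elem * M_elem) / M_total
mass_contribution = 8 * 15.999 = 127.992 g/mol
pct = 100 * 127.992 / 386.08
pct = 33.15167841 %, rounded to 4 dp:

33.1517 %


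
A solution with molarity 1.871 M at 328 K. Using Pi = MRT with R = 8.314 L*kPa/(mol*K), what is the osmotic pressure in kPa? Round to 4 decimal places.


Osmotic pressure (van't Hoff): Pi = M*R*T.
RT = 8.314 * 328 = 2726.992
Pi = 1.871 * 2726.992
Pi = 5102.202032 kPa, rounded to 4 dp:

5102.2020 kPa


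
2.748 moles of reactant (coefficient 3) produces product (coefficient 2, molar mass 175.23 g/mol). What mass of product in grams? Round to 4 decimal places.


Use the coefficient ratio to convert reactant moles to product moles, then multiply by the product's molar mass.
moles_P = moles_R * (coeff_P / coeff_R) = 2.748 * (2/3) = 1.832
mass_P = moles_P * M_P = 1.832 * 175.23
mass_P = 321.02136 g, rounded to 4 dp:

321.0214 g


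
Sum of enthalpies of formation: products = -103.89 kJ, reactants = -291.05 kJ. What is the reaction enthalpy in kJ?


dH_rxn = sum(dH_f products) - sum(dH_f reactants)
dH_rxn = -103.89 - (-291.05)
dH_rxn = 187.16 kJ:

187.16 kJ


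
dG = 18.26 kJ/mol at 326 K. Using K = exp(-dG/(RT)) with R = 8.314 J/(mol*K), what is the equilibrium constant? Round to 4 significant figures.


dG is in kJ/mol; multiply by 1000 to match R in J/(mol*K).
RT = 8.314 * 326 = 2710.364 J/mol
exponent = -dG*1000 / (RT) = -(18.26*1000) / 2710.364 = -6.73710247
K = exp(-6.73710247)
K = 0.0011860789, rounded to 4 significant figures:

0.001186


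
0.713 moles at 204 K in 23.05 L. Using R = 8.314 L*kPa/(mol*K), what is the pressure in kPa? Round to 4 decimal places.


PV = nRT, solve for P = nRT / V.
nRT = 0.713 * 8.314 * 204 = 1209.2879
P = 1209.2879 / 23.05
P = 52.4636833 kPa, rounded to 4 dp:

52.4637 kPa


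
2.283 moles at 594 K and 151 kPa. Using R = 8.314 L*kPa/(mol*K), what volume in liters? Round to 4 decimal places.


PV = nRT, solve for V = nRT / P.
nRT = 2.283 * 8.314 * 594 = 11274.632
V = 11274.632 / 151
V = 74.66643709 L, rounded to 4 dp:

74.6664 L


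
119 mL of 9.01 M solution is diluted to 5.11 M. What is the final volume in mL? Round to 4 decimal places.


Dilution: M1*V1 = M2*V2, solve for V2.
V2 = M1*V1 / M2
V2 = 9.01 * 119 / 5.11
V2 = 1072.19 / 5.11
V2 = 209.82191781 mL, rounded to 4 dp:

209.8219 mL


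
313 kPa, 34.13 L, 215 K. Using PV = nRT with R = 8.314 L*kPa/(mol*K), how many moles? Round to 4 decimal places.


PV = nRT, solve for n = PV / (RT).
PV = 313 * 34.13 = 10682.69
RT = 8.314 * 215 = 1787.51
n = 10682.69 / 1787.51
n = 5.97629664 mol, rounded to 4 dp:

5.9763 mol


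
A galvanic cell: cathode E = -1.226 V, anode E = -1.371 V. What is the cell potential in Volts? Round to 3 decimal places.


Standard cell potential: E_cell = E_cathode - E_anode.
E_cell = -1.226 - (-1.371)
E_cell = 0.145 V, rounded to 3 dp:

0.145 V


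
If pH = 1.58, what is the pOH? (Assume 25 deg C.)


At 25 deg C, pH + pOH = 14.
pOH = 14 - pH = 14 - 1.58
pOH = 12.42:

12.42


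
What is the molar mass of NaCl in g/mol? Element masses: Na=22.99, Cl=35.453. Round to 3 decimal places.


M = sum(count * atomic_mass) over atoms.
M = 1*22.99 + 1*35.453
M = 22.99 + 35.453
M = 58.443 g/mol, rounded to 3 dp:

58.443 g/mol


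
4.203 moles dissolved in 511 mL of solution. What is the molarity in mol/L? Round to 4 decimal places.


Convert volume to liters: V_L = V_mL / 1000.
V_L = 511 / 1000 = 0.511 L
M = n / V_L = 4.203 / 0.511
M = 8.22504892 mol/L, rounded to 4 dp:

8.2250 mol/L


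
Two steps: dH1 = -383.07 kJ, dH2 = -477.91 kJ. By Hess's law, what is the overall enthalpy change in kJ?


Hess's law: enthalpy is a state function, so add the step enthalpies.
dH_total = dH1 + dH2 = -383.07 + (-477.91)
dH_total = -860.98 kJ:

-860.98 kJ


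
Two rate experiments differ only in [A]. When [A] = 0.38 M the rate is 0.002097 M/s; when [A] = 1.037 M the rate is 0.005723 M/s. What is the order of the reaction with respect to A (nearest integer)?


Rate is proportional to [A]^n, so rate2/rate1 = ([A]2/[A]1)^n. Take logs to solve for n.
rate2/rate1 = 0.005723 / 0.002097 = 2.7291
[A]2/[A]1 = 1.037 / 0.38 = 2.7289
n = ln(2.7291) / ln(2.7289) = 1.0
Nearest integer order:

1


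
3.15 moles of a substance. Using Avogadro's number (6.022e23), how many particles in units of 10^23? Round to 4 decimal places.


N = n * NA, then divide by 1e23 for the requested units.
N / 1e23 = n * 6.022
N / 1e23 = 3.15 * 6.022
N / 1e23 = 18.9693, rounded to 4 dp:

18.9693


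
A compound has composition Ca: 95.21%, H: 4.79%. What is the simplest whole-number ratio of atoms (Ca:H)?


Assume 100 g of compound, divide each mass% by atomic mass to get moles, then normalize by the smallest to get a raw atom ratio.
Moles per 100 g: Ca: 95.21/40.078 = 2.3756, H: 4.79/1.008 = 4.752
Raw ratio (divide by min = 2.3756): Ca: 1.0, H: 2.0
Multiply by 1 to clear fractions: Ca: 1.0 ~= 1, H: 2.0 ~= 2
Reduce by GCD to get the simplest whole-number ratio:

1:2


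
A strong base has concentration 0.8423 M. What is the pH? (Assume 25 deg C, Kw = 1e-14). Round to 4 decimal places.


A strong base dissociates completely, so [OH-] equals the given concentration.
pOH = -log10([OH-]) = -log10(0.8423) = 0.074533
pH = 14 - pOH = 14 - 0.074533
pH = 13.925467, rounded to 4 dp:

13.9255


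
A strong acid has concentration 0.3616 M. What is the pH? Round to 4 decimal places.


A strong acid dissociates completely, so [H+] equals the given concentration.
pH = -log10([H+]) = -log10(0.3616)
pH = 0.44177158, rounded to 4 dp:

0.4418


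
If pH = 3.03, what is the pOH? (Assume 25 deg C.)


At 25 deg C, pH + pOH = 14.
pOH = 14 - pH = 14 - 3.03
pOH = 10.97:

10.97


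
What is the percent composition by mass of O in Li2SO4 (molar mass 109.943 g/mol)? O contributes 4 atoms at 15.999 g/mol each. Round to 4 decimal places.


pct = 100 * (n_elem * M_elem) / M_total
mass_contribution = 4 * 15.999 = 63.996 g/mol
pct = 100 * 63.996 / 109.943
pct = 58.20834432 %, rounded to 4 dp:

58.2083 %


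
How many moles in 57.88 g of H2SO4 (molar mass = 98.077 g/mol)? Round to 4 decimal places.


n = mass / M
n = 57.88 / 98.077
n = 0.59014856 mol, rounded to 4 dp:

0.5901 mol


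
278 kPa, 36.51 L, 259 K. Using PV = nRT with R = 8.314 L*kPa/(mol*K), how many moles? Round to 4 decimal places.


PV = nRT, solve for n = PV / (RT).
PV = 278 * 36.51 = 10149.78
RT = 8.314 * 259 = 2153.326
n = 10149.78 / 2153.326
n = 4.71353618 mol, rounded to 4 dp:

4.7135 mol


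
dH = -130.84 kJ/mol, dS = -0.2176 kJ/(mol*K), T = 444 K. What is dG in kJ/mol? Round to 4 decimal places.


Gibbs: dG = dH - T*dS (consistent units, dS already in kJ/(mol*K)).
T*dS = 444 * -0.2176 = -96.6144
dG = -130.84 - (-96.6144)
dG = -34.2256 kJ/mol, rounded to 4 dp:

-34.2256 kJ/mol


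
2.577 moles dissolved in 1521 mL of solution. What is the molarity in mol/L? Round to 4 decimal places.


Convert volume to liters: V_L = V_mL / 1000.
V_L = 1521 / 1000 = 1.521 L
M = n / V_L = 2.577 / 1.521
M = 1.69428008 mol/L, rounded to 4 dp:

1.6943 mol/L


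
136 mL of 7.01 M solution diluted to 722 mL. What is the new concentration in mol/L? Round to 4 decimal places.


Dilution: M1*V1 = M2*V2, solve for M2.
M2 = M1*V1 / V2
M2 = 7.01 * 136 / 722
M2 = 953.36 / 722
M2 = 1.32044321 mol/L, rounded to 4 dp:

1.3204 mol/L


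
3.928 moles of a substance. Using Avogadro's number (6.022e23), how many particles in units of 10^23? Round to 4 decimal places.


N = n * NA, then divide by 1e23 for the requested units.
N / 1e23 = n * 6.022
N / 1e23 = 3.928 * 6.022
N / 1e23 = 23.654416, rounded to 4 dp:

23.6544


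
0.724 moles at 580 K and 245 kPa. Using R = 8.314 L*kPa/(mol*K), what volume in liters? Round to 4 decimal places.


PV = nRT, solve for V = nRT / P.
nRT = 0.724 * 8.314 * 580 = 3491.2149
V = 3491.2149 / 245
V = 14.24985673 L, rounded to 4 dp:

14.2499 L


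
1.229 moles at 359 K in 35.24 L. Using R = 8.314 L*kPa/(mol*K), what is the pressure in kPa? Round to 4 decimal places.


PV = nRT, solve for P = nRT / V.
nRT = 1.229 * 8.314 * 359 = 3668.2283
P = 3668.2283 / 35.24
P = 104.09274404 kPa, rounded to 4 dp:

104.0927 kPa


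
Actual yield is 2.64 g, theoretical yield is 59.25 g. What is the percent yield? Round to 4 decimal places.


% yield = 100 * actual / theoretical
% yield = 100 * 2.64 / 59.25
% yield = 4.4556962 %, rounded to 4 dp:

4.4557 %


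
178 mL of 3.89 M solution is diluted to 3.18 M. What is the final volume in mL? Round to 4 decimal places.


Dilution: M1*V1 = M2*V2, solve for V2.
V2 = M1*V1 / M2
V2 = 3.89 * 178 / 3.18
V2 = 692.42 / 3.18
V2 = 217.74213836 mL, rounded to 4 dp:

217.7421 mL


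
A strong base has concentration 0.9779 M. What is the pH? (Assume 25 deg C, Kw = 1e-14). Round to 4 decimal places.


A strong base dissociates completely, so [OH-] equals the given concentration.
pOH = -log10([OH-]) = -log10(0.9779) = 0.009706
pH = 14 - pOH = 14 - 0.009706
pH = 13.990294, rounded to 4 dp:

13.9903


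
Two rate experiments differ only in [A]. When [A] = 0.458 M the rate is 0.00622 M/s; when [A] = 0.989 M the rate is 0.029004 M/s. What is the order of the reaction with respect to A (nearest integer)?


Rate is proportional to [A]^n, so rate2/rate1 = ([A]2/[A]1)^n. Take logs to solve for n.
rate2/rate1 = 0.029004 / 0.00622 = 4.663
[A]2/[A]1 = 0.989 / 0.458 = 2.1594
n = ln(4.663) / ln(2.1594) = 2.0
Nearest integer order:

2


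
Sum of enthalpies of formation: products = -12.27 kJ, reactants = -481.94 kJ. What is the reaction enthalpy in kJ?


dH_rxn = sum(dH_f products) - sum(dH_f reactants)
dH_rxn = -12.27 - (-481.94)
dH_rxn = 469.67 kJ:

469.67 kJ


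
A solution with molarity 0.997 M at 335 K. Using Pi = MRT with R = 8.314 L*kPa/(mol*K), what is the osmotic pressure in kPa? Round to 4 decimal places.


Osmotic pressure (van't Hoff): Pi = M*R*T.
RT = 8.314 * 335 = 2785.19
Pi = 0.997 * 2785.19
Pi = 2776.83443 kPa, rounded to 4 dp:

2776.8344 kPa


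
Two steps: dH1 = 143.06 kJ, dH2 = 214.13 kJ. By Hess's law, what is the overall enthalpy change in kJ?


Hess's law: enthalpy is a state function, so add the step enthalpies.
dH_total = dH1 + dH2 = 143.06 + (214.13)
dH_total = 357.19 kJ:

357.19 kJ


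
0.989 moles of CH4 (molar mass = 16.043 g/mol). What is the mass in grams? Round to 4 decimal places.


mass = n * M
mass = 0.989 * 16.043
mass = 15.866527 g, rounded to 4 dp:

15.8665 g


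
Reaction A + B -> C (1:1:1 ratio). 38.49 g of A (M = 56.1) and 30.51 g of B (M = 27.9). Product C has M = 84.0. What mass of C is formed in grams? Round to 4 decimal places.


Find moles of each reactant; the smaller value is the limiting reagent in a 1:1:1 reaction, so moles_C equals moles of the limiter.
n_A = mass_A / M_A = 38.49 / 56.1 = 0.686096 mol
n_B = mass_B / M_B = 30.51 / 27.9 = 1.093548 mol
Limiting reagent: A (smaller), n_limiting = 0.686096 mol
mass_C = n_limiting * M_C = 0.686096 * 84.0
mass_C = 57.632064 g, rounded to 4 dp:

57.6321 g


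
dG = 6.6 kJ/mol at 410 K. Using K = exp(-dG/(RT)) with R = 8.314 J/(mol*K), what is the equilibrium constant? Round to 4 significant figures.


dG is in kJ/mol; multiply by 1000 to match R in J/(mol*K).
RT = 8.314 * 410 = 3408.74 J/mol
exponent = -dG*1000 / (RT) = -(6.6*1000) / 3408.74 = -1.9361993
K = exp(-1.9361993)
K = 0.14425116, rounded to 4 significant figures:

0.1443


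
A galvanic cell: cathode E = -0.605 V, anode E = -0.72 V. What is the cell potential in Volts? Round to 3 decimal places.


Standard cell potential: E_cell = E_cathode - E_anode.
E_cell = -0.605 - (-0.72)
E_cell = 0.115 V, rounded to 3 dp:

0.115 V


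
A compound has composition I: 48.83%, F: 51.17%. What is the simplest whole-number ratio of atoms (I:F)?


Assume 100 g of compound, divide each mass% by atomic mass to get moles, then normalize by the smallest to get a raw atom ratio.
Moles per 100 g: I: 48.83/126.904 = 0.3848, F: 51.17/18.998 = 2.6934
Raw ratio (divide by min = 0.3848): I: 1.0, F: 7.0
Multiply by 1 to clear fractions: I: 1.0 ~= 1, F: 7.0 ~= 7
Reduce by GCD to get the simplest whole-number ratio:

1:7


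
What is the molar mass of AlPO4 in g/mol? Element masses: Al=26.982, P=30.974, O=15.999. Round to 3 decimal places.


M = sum(count * atomic_mass) over atoms.
M = 1*26.982 + 1*30.974 + 4*15.999
M = 26.982 + 30.974 + 63.996
M = 121.952 g/mol, rounded to 3 dp:

121.952 g/mol


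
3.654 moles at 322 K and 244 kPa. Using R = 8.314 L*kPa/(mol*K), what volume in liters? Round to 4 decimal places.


PV = nRT, solve for V = nRT / P.
nRT = 3.654 * 8.314 * 322 = 9782.1526
V = 9782.1526 / 244
V = 40.09078934 L, rounded to 4 dp:

40.0908 L


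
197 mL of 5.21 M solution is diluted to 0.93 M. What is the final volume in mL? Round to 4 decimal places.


Dilution: M1*V1 = M2*V2, solve for V2.
V2 = M1*V1 / M2
V2 = 5.21 * 197 / 0.93
V2 = 1026.37 / 0.93
V2 = 1103.62365591 mL, rounded to 4 dp:

1103.6237 mL


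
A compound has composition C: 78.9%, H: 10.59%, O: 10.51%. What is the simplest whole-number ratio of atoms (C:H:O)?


Assume 100 g of compound, divide each mass% by atomic mass to get moles, then normalize by the smallest to get a raw atom ratio.
Moles per 100 g: C: 78.9/12.011 = 6.569, H: 10.59/1.008 = 10.506, O: 10.51/15.999 = 0.6569
Raw ratio (divide by min = 0.6569): C: 10.0, H: 15.993, O: 1.0
Multiply by 1 to clear fractions: C: 10.0 ~= 10, H: 15.993 ~= 16, O: 1.0 ~= 1
Reduce by GCD to get the simplest whole-number ratio:

10:16:1


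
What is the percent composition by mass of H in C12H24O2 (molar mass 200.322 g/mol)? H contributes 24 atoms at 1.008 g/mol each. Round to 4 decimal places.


pct = 100 * (n_elem * M_elem) / M_total
mass_contribution = 24 * 1.008 = 24.192 g/mol
pct = 100 * 24.192 / 200.322
pct = 12.07655674 %, rounded to 4 dp:

12.0766 %


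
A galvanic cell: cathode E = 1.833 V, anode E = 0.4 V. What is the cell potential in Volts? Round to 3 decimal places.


Standard cell potential: E_cell = E_cathode - E_anode.
E_cell = 1.833 - (0.4)
E_cell = 1.433 V, rounded to 3 dp:

1.433 V


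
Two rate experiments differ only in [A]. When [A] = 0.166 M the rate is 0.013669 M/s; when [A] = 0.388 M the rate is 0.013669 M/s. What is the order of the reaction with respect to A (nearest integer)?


Rate is proportional to [A]^n, so rate2/rate1 = ([A]2/[A]1)^n. Take logs to solve for n.
rate2/rate1 = 0.013669 / 0.013669 = 1.0
[A]2/[A]1 = 0.388 / 0.166 = 2.3373
n = ln(1.0) / ln(2.3373) = 0.0
Nearest integer order:

0


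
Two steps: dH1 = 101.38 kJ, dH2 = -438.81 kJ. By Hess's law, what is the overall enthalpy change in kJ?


Hess's law: enthalpy is a state function, so add the step enthalpies.
dH_total = dH1 + dH2 = 101.38 + (-438.81)
dH_total = -337.43 kJ:

-337.43 kJ


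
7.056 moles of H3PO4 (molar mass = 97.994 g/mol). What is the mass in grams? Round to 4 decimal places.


mass = n * M
mass = 7.056 * 97.994
mass = 691.445664 g, rounded to 4 dp:

691.4457 g


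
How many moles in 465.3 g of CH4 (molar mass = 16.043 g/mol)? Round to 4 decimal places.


n = mass / M
n = 465.3 / 16.043
n = 29.00330362 mol, rounded to 4 dp:

29.0033 mol


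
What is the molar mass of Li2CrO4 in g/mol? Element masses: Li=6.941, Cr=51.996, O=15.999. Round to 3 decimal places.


M = sum(count * atomic_mass) over atoms.
M = 2*6.941 + 1*51.996 + 4*15.999
M = 13.882 + 51.996 + 63.996
M = 129.874 g/mol, rounded to 3 dp:

129.874 g/mol


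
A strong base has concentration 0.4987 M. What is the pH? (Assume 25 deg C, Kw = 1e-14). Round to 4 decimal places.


A strong base dissociates completely, so [OH-] equals the given concentration.
pOH = -log10([OH-]) = -log10(0.4987) = 0.302161
pH = 14 - pOH = 14 - 0.302161
pH = 13.697839, rounded to 4 dp:

13.6978


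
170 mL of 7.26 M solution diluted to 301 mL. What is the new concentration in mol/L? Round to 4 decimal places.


Dilution: M1*V1 = M2*V2, solve for M2.
M2 = M1*V1 / V2
M2 = 7.26 * 170 / 301
M2 = 1234.2 / 301
M2 = 4.10033223 mol/L, rounded to 4 dp:

4.1003 mol/L


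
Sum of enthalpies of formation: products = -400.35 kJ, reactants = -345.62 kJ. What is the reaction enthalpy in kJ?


dH_rxn = sum(dH_f products) - sum(dH_f reactants)
dH_rxn = -400.35 - (-345.62)
dH_rxn = -54.73 kJ:

-54.73 kJ


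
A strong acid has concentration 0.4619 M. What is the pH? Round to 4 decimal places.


A strong acid dissociates completely, so [H+] equals the given concentration.
pH = -log10([H+]) = -log10(0.4619)
pH = 0.33545204, rounded to 4 dp:

0.3355


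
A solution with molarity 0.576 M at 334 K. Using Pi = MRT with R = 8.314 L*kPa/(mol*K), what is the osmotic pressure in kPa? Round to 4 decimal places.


Osmotic pressure (van't Hoff): Pi = M*R*T.
RT = 8.314 * 334 = 2776.876
Pi = 0.576 * 2776.876
Pi = 1599.480576 kPa, rounded to 4 dp:

1599.4806 kPa


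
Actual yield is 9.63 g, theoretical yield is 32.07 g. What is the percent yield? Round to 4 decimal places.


% yield = 100 * actual / theoretical
% yield = 100 * 9.63 / 32.07
% yield = 30.02806361 %, rounded to 4 dp:

30.0281 %


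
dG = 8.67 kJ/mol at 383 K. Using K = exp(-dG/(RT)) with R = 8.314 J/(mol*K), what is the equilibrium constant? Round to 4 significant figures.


dG is in kJ/mol; multiply by 1000 to match R in J/(mol*K).
RT = 8.314 * 383 = 3184.262 J/mol
exponent = -dG*1000 / (RT) = -(8.67*1000) / 3184.262 = -2.7227659
K = exp(-2.7227659)
K = 0.065692803, rounded to 4 significant figures:

0.06569


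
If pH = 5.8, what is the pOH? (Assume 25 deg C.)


At 25 deg C, pH + pOH = 14.
pOH = 14 - pH = 14 - 5.8
pOH = 8.2:

8.20


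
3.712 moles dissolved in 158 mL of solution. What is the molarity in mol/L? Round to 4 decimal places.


Convert volume to liters: V_L = V_mL / 1000.
V_L = 158 / 1000 = 0.158 L
M = n / V_L = 3.712 / 0.158
M = 23.49367089 mol/L, rounded to 4 dp:

23.4937 mol/L


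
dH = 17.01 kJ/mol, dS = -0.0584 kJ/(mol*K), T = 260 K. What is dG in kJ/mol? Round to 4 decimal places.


Gibbs: dG = dH - T*dS (consistent units, dS already in kJ/(mol*K)).
T*dS = 260 * -0.0584 = -15.184
dG = 17.01 - (-15.184)
dG = 32.194 kJ/mol, rounded to 4 dp:

32.1940 kJ/mol


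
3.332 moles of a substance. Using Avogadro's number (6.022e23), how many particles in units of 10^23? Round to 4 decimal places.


N = n * NA, then divide by 1e23 for the requested units.
N / 1e23 = n * 6.022
N / 1e23 = 3.332 * 6.022
N / 1e23 = 20.065304, rounded to 4 dp:

20.0653


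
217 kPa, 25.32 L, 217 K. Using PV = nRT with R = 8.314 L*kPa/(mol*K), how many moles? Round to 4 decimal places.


PV = nRT, solve for n = PV / (RT).
PV = 217 * 25.32 = 5494.44
RT = 8.314 * 217 = 1804.138
n = 5494.44 / 1804.138
n = 3.04546548 mol, rounded to 4 dp:

3.0455 mol


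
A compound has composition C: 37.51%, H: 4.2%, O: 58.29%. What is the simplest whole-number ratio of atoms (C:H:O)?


Assume 100 g of compound, divide each mass% by atomic mass to get moles, then normalize by the smallest to get a raw atom ratio.
Moles per 100 g: C: 37.51/12.011 = 3.123, H: 4.2/1.008 = 4.1667, O: 58.29/15.999 = 3.6434
Raw ratio (divide by min = 3.123): C: 1.0, H: 1.334, O: 1.167
Multiply by 6 to clear fractions: C: 6.0 ~= 6, H: 8.005 ~= 8, O: 7.0 ~= 7
Reduce by GCD to get the simplest whole-number ratio:

6:8:7


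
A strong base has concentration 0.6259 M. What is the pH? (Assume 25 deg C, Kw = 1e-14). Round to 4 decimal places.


A strong base dissociates completely, so [OH-] equals the given concentration.
pOH = -log10([OH-]) = -log10(0.6259) = 0.203495
pH = 14 - pOH = 14 - 0.203495
pH = 13.796505, rounded to 4 dp:

13.7965


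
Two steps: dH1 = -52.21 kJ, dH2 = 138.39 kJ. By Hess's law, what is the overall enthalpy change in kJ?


Hess's law: enthalpy is a state function, so add the step enthalpies.
dH_total = dH1 + dH2 = -52.21 + (138.39)
dH_total = 86.18 kJ:

86.18 kJ


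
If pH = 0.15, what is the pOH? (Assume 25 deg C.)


At 25 deg C, pH + pOH = 14.
pOH = 14 - pH = 14 - 0.15
pOH = 13.85:

13.85


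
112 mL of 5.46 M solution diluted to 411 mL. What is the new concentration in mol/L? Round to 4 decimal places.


Dilution: M1*V1 = M2*V2, solve for M2.
M2 = M1*V1 / V2
M2 = 5.46 * 112 / 411
M2 = 611.52 / 411
M2 = 1.48788321 mol/L, rounded to 4 dp:

1.4879 mol/L


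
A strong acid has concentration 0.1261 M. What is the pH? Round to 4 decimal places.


A strong acid dissociates completely, so [H+] equals the given concentration.
pH = -log10([H+]) = -log10(0.1261)
pH = 0.89928491, rounded to 4 dp:

0.8993


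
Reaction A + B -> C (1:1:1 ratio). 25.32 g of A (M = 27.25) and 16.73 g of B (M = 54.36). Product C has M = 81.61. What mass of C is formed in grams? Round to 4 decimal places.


Find moles of each reactant; the smaller value is the limiting reagent in a 1:1:1 reaction, so moles_C equals moles of the limiter.
n_A = mass_A / M_A = 25.32 / 27.25 = 0.929174 mol
n_B = mass_B / M_B = 16.73 / 54.36 = 0.307763 mol
Limiting reagent: B (smaller), n_limiting = 0.307763 mol
mass_C = n_limiting * M_C = 0.307763 * 81.61
mass_C = 25.11653843 g, rounded to 4 dp:

25.1165 g


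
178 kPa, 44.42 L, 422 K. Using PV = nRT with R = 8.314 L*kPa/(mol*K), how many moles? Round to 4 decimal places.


PV = nRT, solve for n = PV / (RT).
PV = 178 * 44.42 = 7906.76
RT = 8.314 * 422 = 3508.508
n = 7906.76 / 3508.508
n = 2.25359612 mol, rounded to 4 dp:

2.2536 mol


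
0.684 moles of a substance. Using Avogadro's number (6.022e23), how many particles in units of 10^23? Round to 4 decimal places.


N = n * NA, then divide by 1e23 for the requested units.
N / 1e23 = n * 6.022
N / 1e23 = 0.684 * 6.022
N / 1e23 = 4.119048, rounded to 4 dp:

4.1190


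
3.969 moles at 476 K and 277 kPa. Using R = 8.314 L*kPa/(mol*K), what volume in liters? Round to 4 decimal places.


PV = nRT, solve for V = nRT / P.
nRT = 3.969 * 8.314 * 476 = 15707.1746
V = 15707.1746 / 277
V = 56.70460144 L, rounded to 4 dp:

56.7046 L


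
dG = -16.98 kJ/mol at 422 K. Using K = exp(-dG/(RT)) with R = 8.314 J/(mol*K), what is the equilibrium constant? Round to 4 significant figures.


dG is in kJ/mol; multiply by 1000 to match R in J/(mol*K).
RT = 8.314 * 422 = 3508.508 J/mol
exponent = -dG*1000 / (RT) = -(-16.98*1000) / 3508.508 = 4.83966404
K = exp(4.83966404)
K = 126.42687, rounded to 4 significant figures:

126.4


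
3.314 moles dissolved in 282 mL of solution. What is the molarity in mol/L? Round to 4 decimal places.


Convert volume to liters: V_L = V_mL / 1000.
V_L = 282 / 1000 = 0.282 L
M = n / V_L = 3.314 / 0.282
M = 11.75177305 mol/L, rounded to 4 dp:

11.7518 mol/L


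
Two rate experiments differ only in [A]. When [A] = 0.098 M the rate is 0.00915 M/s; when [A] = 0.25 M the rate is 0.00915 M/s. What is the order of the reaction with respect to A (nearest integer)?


Rate is proportional to [A]^n, so rate2/rate1 = ([A]2/[A]1)^n. Take logs to solve for n.
rate2/rate1 = 0.00915 / 0.00915 = 1.0
[A]2/[A]1 = 0.25 / 0.098 = 2.551
n = ln(1.0) / ln(2.551) = 0.0
Nearest integer order:

0


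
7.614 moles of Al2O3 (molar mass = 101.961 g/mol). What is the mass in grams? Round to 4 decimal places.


mass = n * M
mass = 7.614 * 101.961
mass = 776.331054 g, rounded to 4 dp:

776.3311 g


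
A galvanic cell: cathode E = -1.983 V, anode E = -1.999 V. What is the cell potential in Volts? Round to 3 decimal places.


Standard cell potential: E_cell = E_cathode - E_anode.
E_cell = -1.983 - (-1.999)
E_cell = 0.016 V, rounded to 3 dp:

0.016 V


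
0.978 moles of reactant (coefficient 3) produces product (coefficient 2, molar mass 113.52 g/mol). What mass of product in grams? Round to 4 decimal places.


Use the coefficient ratio to convert reactant moles to product moles, then multiply by the product's molar mass.
moles_P = moles_R * (coeff_P / coeff_R) = 0.978 * (2/3) = 0.652
mass_P = moles_P * M_P = 0.652 * 113.52
mass_P = 74.01504 g, rounded to 4 dp:

74.0150 g


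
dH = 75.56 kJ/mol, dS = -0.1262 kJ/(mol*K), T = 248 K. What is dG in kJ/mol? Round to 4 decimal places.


Gibbs: dG = dH - T*dS (consistent units, dS already in kJ/(mol*K)).
T*dS = 248 * -0.1262 = -31.2976
dG = 75.56 - (-31.2976)
dG = 106.8576 kJ/mol, rounded to 4 dp:

106.8576 kJ/mol


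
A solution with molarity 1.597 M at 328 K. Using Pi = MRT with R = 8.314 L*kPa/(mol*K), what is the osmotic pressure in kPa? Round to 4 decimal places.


Osmotic pressure (van't Hoff): Pi = M*R*T.
RT = 8.314 * 328 = 2726.992
Pi = 1.597 * 2726.992
Pi = 4355.006224 kPa, rounded to 4 dp:

4355.0062 kPa


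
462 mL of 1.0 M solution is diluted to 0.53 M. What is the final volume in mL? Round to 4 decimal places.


Dilution: M1*V1 = M2*V2, solve for V2.
V2 = M1*V1 / M2
V2 = 1.0 * 462 / 0.53
V2 = 462.0 / 0.53
V2 = 871.69811321 mL, rounded to 4 dp:

871.6981 mL


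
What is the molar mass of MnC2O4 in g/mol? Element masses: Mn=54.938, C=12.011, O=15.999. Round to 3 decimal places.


M = sum(count * atomic_mass) over atoms.
M = 1*54.938 + 2*12.011 + 4*15.999
M = 54.938 + 24.022 + 63.996
M = 142.956 g/mol, rounded to 3 dp:

142.956 g/mol


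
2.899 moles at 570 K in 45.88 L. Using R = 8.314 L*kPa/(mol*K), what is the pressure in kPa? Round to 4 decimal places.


PV = nRT, solve for P = nRT / V.
nRT = 2.899 * 8.314 * 570 = 13738.303
P = 13738.303 / 45.88
P = 299.43990846 kPa, rounded to 4 dp:

299.4399 kPa


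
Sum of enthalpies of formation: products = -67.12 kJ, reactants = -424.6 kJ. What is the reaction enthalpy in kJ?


dH_rxn = sum(dH_f products) - sum(dH_f reactants)
dH_rxn = -67.12 - (-424.6)
dH_rxn = 357.48 kJ:

357.48 kJ


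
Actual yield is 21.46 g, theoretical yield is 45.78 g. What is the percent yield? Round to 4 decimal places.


% yield = 100 * actual / theoretical
% yield = 100 * 21.46 / 45.78
% yield = 46.87636522 %, rounded to 4 dp:

46.8764 %


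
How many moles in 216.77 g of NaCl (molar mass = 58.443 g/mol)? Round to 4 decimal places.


n = mass / M
n = 216.77 / 58.443
n = 3.70908406 mol, rounded to 4 dp:

3.7091 mol


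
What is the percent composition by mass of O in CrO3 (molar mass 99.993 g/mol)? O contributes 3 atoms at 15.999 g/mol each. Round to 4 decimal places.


pct = 100 * (n_elem * M_elem) / M_total
mass_contribution = 3 * 15.999 = 47.997 g/mol
pct = 100 * 47.997 / 99.993
pct = 48.00036003 %, rounded to 4 dp:

48.0004 %


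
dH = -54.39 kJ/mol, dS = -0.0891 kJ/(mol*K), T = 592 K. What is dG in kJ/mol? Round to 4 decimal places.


Gibbs: dG = dH - T*dS (consistent units, dS already in kJ/(mol*K)).
T*dS = 592 * -0.0891 = -52.7472
dG = -54.39 - (-52.7472)
dG = -1.6428 kJ/mol, rounded to 4 dp:

-1.6428 kJ/mol


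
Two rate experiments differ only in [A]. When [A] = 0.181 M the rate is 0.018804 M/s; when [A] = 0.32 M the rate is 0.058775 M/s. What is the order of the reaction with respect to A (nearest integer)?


Rate is proportional to [A]^n, so rate2/rate1 = ([A]2/[A]1)^n. Take logs to solve for n.
rate2/rate1 = 0.058775 / 0.018804 = 3.1257
[A]2/[A]1 = 0.32 / 0.181 = 1.768
n = ln(3.1257) / ln(1.768) = 2.0
Nearest integer order:

2


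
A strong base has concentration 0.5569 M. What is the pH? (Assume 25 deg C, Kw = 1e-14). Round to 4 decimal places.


A strong base dissociates completely, so [OH-] equals the given concentration.
pOH = -log10([OH-]) = -log10(0.5569) = 0.254223
pH = 14 - pOH = 14 - 0.254223
pH = 13.745777, rounded to 4 dp:

13.7458


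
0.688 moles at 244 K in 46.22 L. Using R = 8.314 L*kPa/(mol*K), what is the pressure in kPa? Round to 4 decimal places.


PV = nRT, solve for P = nRT / V.
nRT = 0.688 * 8.314 * 244 = 1395.6878
P = 1395.6878 / 46.22
P = 30.19662051 kPa, rounded to 4 dp:

30.1966 kPa


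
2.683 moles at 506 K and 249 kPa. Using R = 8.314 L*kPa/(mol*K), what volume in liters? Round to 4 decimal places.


PV = nRT, solve for V = nRT / P.
nRT = 2.683 * 8.314 * 506 = 11287.0698
V = 11287.0698 / 249
V = 45.32959759 L, rounded to 4 dp:

45.3296 L


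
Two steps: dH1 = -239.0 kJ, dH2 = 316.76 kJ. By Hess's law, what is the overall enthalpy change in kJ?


Hess's law: enthalpy is a state function, so add the step enthalpies.
dH_total = dH1 + dH2 = -239.0 + (316.76)
dH_total = 77.76 kJ:

77.76 kJ


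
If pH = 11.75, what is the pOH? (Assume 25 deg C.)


At 25 deg C, pH + pOH = 14.
pOH = 14 - pH = 14 - 11.75
pOH = 2.25:

2.25


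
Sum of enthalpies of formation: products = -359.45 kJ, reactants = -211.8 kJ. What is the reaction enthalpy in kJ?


dH_rxn = sum(dH_f products) - sum(dH_f reactants)
dH_rxn = -359.45 - (-211.8)
dH_rxn = -147.65 kJ:

-147.65 kJ


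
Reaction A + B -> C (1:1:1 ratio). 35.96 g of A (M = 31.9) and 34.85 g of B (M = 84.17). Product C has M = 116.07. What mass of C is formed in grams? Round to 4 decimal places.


Find moles of each reactant; the smaller value is the limiting reagent in a 1:1:1 reaction, so moles_C equals moles of the limiter.
n_A = mass_A / M_A = 35.96 / 31.9 = 1.127273 mol
n_B = mass_B / M_B = 34.85 / 84.17 = 0.414043 mol
Limiting reagent: B (smaller), n_limiting = 0.414043 mol
mass_C = n_limiting * M_C = 0.414043 * 116.07
mass_C = 48.05797101 g, rounded to 4 dp:

48.0580 g


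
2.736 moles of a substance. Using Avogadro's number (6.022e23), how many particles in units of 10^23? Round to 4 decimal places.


N = n * NA, then divide by 1e23 for the requested units.
N / 1e23 = n * 6.022
N / 1e23 = 2.736 * 6.022
N / 1e23 = 16.476192, rounded to 4 dp:

16.4762


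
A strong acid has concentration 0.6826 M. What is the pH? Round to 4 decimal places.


A strong acid dissociates completely, so [H+] equals the given concentration.
pH = -log10([H+]) = -log10(0.6826)
pH = 0.16583372, rounded to 4 dp:

0.1658


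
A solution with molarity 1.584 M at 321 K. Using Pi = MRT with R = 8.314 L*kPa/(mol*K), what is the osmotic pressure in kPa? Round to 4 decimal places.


Osmotic pressure (van't Hoff): Pi = M*R*T.
RT = 8.314 * 321 = 2668.794
Pi = 1.584 * 2668.794
Pi = 4227.369696 kPa, rounded to 4 dp:

4227.3697 kPa


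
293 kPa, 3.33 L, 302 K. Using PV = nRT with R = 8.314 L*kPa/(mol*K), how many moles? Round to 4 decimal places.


PV = nRT, solve for n = PV / (RT).
PV = 293 * 3.33 = 975.69
RT = 8.314 * 302 = 2510.828
n = 975.69 / 2510.828
n = 0.38859293 mol, rounded to 4 dp:

0.3886 mol


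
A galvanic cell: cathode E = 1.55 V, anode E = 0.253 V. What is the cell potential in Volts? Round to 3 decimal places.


Standard cell potential: E_cell = E_cathode - E_anode.
E_cell = 1.55 - (0.253)
E_cell = 1.297 V, rounded to 3 dp:

1.297 V


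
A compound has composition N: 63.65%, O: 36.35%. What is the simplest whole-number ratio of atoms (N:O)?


Assume 100 g of compound, divide each mass% by atomic mass to get moles, then normalize by the smallest to get a raw atom ratio.
Moles per 100 g: N: 63.65/14.007 = 4.5442, O: 36.35/15.999 = 2.272
Raw ratio (divide by min = 2.272): N: 2.0, O: 1.0
Multiply by 1 to clear fractions: N: 2.0 ~= 2, O: 1.0 ~= 1
Reduce by GCD to get the simplest whole-number ratio:

2:1


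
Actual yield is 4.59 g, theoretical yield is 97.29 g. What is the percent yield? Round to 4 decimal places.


% yield = 100 * actual / theoretical
% yield = 100 * 4.59 / 97.29
% yield = 4.71785384 %, rounded to 4 dp:

4.7179 %


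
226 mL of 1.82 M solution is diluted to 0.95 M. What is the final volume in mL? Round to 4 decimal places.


Dilution: M1*V1 = M2*V2, solve for V2.
V2 = M1*V1 / M2
V2 = 1.82 * 226 / 0.95
V2 = 411.32 / 0.95
V2 = 432.96842105 mL, rounded to 4 dp:

432.9684 mL


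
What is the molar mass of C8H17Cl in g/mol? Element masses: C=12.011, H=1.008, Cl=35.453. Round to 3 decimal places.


M = sum(count * atomic_mass) over atoms.
M = 8*12.011 + 17*1.008 + 1*35.453
M = 96.088 + 17.136 + 35.453
M = 148.677 g/mol, rounded to 3 dp:

148.677 g/mol


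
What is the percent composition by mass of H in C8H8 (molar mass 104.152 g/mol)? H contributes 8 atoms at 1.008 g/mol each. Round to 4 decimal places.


pct = 100 * (n_elem * M_elem) / M_total
mass_contribution = 8 * 1.008 = 8.064 g/mol
pct = 100 * 8.064 / 104.152
pct = 7.74253015 %, rounded to 4 dp:

7.7425 %


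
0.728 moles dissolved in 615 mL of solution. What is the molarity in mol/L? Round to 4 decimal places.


Convert volume to liters: V_L = V_mL / 1000.
V_L = 615 / 1000 = 0.615 L
M = n / V_L = 0.728 / 0.615
M = 1.18373984 mol/L, rounded to 4 dp:

1.1837 mol/L


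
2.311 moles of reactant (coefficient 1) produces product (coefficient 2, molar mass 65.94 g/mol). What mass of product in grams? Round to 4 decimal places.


Use the coefficient ratio to convert reactant moles to product moles, then multiply by the product's molar mass.
moles_P = moles_R * (coeff_P / coeff_R) = 2.311 * (2/1) = 4.622
mass_P = moles_P * M_P = 4.622 * 65.94
mass_P = 304.77468 g, rounded to 4 dp:

304.7747 g


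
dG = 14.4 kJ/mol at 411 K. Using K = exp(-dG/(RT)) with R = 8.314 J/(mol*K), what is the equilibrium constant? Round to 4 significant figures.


dG is in kJ/mol; multiply by 1000 to match R in J/(mol*K).
RT = 8.314 * 411 = 3417.054 J/mol
exponent = -dG*1000 / (RT) = -(14.4*1000) / 3417.054 = -4.2141564
K = exp(-4.2141564)
K = 0.014784789, rounded to 4 significant figures:

0.01478


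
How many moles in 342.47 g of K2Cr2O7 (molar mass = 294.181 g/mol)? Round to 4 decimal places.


n = mass / M
n = 342.47 / 294.181
n = 1.16414724 mol, rounded to 4 dp:

1.1641 mol


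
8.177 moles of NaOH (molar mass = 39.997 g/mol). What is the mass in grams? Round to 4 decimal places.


mass = n * M
mass = 8.177 * 39.997
mass = 327.055469 g, rounded to 4 dp:

327.0555 g


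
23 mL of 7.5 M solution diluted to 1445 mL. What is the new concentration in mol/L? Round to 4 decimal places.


Dilution: M1*V1 = M2*V2, solve for M2.
M2 = M1*V1 / V2
M2 = 7.5 * 23 / 1445
M2 = 172.5 / 1445
M2 = 0.11937716 mol/L, rounded to 4 dp:

0.1194 mol/L


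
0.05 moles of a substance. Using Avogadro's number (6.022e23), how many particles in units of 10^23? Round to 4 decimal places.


N = n * NA, then divide by 1e23 for the requested units.
N / 1e23 = n * 6.022
N / 1e23 = 0.05 * 6.022
N / 1e23 = 0.3011, rounded to 4 dp:

0.3011


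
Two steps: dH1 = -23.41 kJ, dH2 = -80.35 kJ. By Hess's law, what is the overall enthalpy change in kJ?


Hess's law: enthalpy is a state function, so add the step enthalpies.
dH_total = dH1 + dH2 = -23.41 + (-80.35)
dH_total = -103.76 kJ:

-103.76 kJ


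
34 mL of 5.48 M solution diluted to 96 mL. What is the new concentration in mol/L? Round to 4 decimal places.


Dilution: M1*V1 = M2*V2, solve for M2.
M2 = M1*V1 / V2
M2 = 5.48 * 34 / 96
M2 = 186.32 / 96
M2 = 1.94083333 mol/L, rounded to 4 dp:

1.9408 mol/L


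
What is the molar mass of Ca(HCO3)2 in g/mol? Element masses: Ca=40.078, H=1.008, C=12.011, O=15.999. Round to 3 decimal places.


M = sum(count * atomic_mass) over atoms.
M = 1*40.078 + 2*1.008 + 2*12.011 + 6*15.999
M = 40.078 + 2.016 + 24.022 + 95.994
M = 162.11 g/mol, rounded to 3 dp:

162.110 g/mol


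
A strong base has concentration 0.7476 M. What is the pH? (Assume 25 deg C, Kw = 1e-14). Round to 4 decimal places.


A strong base dissociates completely, so [OH-] equals the given concentration.
pOH = -log10([OH-]) = -log10(0.7476) = 0.126331
pH = 14 - pOH = 14 - 0.126331
pH = 13.873669, rounded to 4 dp:

13.8737


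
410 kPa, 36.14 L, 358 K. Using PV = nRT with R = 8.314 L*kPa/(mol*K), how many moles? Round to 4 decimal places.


PV = nRT, solve for n = PV / (RT).
PV = 410 * 36.14 = 14817.4
RT = 8.314 * 358 = 2976.412
n = 14817.4 / 2976.412
n = 4.97827586 mol, rounded to 4 dp:

4.9783 mol
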